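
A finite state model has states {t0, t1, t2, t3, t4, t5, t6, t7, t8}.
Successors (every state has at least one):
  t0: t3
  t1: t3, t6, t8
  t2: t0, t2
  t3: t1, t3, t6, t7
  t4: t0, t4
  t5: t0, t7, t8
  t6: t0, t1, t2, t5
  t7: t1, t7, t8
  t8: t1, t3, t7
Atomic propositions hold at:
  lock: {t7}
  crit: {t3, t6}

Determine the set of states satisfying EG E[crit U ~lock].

{t0, t1, t2, t3, t4, t5, t6, t8}

Sat(~lock) = {t0, t1, t2, t3, t4, t5, t6, t8}
E[crit U ~lock]: least fixpoint, start Z0 = Sat(~lock) = {t0, t1, t2, t3, t4, t5, t6, t8}, add states in Sat(crit) with some successor in Z. Already a fixed point.
Sat(E[crit U ~lock]) = {t0, t1, t2, t3, t4, t5, t6, t8}
EG E[crit U ~lock]: greatest fixpoint, start Z0 = {t0, t1, t2, t3, t4, t5, t6, t8}, keep only states in Sat with some successor in Z. Already a fixed point.
Sat(EG E[crit U ~lock]) = {t0, t1, t2, t3, t4, t5, t6, t8}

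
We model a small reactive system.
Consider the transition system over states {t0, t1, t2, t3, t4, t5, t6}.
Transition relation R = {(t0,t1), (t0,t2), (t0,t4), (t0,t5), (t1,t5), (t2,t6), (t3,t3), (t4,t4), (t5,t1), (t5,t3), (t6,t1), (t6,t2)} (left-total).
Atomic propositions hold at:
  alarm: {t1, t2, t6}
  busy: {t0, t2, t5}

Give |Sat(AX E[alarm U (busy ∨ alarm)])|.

3

Sat(busy ∨ alarm) = {t0, t1, t2, t5, t6}
E[alarm U (busy ∨ alarm)]: least fixpoint, start Z0 = Sat((busy ∨ alarm)) = {t0, t1, t2, t5, t6}, add states in Sat(alarm) with some successor in Z. Already a fixed point.
Sat(E[alarm U (busy ∨ alarm)]) = {t0, t1, t2, t5, t6}
Sat(AX E[alarm U (busy ∨ alarm)]) = {s : every successor in {t0, t1, t2, t5, t6}} = {t1, t2, t6}
|Sat(AX E[alarm U (busy ∨ alarm)])| = |{t1, t2, t6}| = 3.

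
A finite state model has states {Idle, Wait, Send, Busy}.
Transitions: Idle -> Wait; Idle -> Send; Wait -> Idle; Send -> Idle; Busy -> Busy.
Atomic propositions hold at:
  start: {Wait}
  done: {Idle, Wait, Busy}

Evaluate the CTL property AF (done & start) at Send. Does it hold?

Sat(done & start) = {Wait}
AF (done & start): least fixpoint, start Z0 = {Wait}, add states with every successor in Z. Already a fixed point.
Sat(AF (done & start)) = {Wait}
Send ∉ Sat(AF (done & start)) = {Wait}, so the formula does not hold at Send.

No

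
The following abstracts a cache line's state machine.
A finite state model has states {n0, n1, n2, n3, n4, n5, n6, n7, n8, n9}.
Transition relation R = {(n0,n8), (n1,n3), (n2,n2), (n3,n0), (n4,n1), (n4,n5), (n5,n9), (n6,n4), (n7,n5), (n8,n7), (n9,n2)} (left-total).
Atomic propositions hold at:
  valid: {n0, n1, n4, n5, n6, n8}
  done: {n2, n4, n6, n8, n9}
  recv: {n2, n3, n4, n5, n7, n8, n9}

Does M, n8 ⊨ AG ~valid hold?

No

Sat(~valid) = {n2, n3, n7, n9}
AG ~valid: greatest fixpoint, start Z0 = {n2, n3, n7, n9}, keep only states in Sat with every successor in Z. Z1 = {n2, n9}; fixed.
Sat(AG ~valid) = {n2, n9}
n8 ∉ Sat(AG ~valid) = {n2, n9}, so the formula does not hold at n8.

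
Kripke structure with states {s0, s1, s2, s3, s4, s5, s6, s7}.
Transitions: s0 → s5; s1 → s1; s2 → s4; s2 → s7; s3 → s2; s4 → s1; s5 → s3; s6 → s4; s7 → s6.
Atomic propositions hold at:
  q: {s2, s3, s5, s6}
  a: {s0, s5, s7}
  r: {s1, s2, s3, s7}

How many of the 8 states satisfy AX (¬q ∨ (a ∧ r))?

4

Sat(¬q) = {s0, s1, s4, s7}
Sat(a ∧ r) = {s7}
Sat(¬q ∨ (a ∧ r)) = {s0, s1, s4, s7}
Sat(AX (¬q ∨ (a ∧ r))) = {s : every successor in {s0, s1, s4, s7}} = {s1, s2, s4, s6}
|Sat(AX (¬q ∨ (a ∧ r)))| = |{s1, s2, s4, s6}| = 4.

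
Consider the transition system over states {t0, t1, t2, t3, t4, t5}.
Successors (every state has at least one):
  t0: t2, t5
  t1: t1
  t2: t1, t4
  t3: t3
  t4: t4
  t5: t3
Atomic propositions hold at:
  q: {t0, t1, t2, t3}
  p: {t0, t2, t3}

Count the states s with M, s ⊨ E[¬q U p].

4

Sat(¬q) = {t4, t5}
E[¬q U p]: least fixpoint, start Z0 = Sat(p) = {t0, t2, t3}, add states in Sat(¬q) with some successor in Z. Z1 = {t0, t2, t3, t5}; fixed.
Sat(E[¬q U p]) = {t0, t2, t3, t5}
|Sat(E[¬q U p])| = |{t0, t2, t3, t5}| = 4.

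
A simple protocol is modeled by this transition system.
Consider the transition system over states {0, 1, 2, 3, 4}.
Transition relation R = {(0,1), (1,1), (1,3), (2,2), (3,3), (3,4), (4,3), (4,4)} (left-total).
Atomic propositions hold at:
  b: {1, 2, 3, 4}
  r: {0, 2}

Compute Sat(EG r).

EG r: greatest fixpoint, start Z0 = {0, 2}, keep only states in Sat with some successor in Z. Z1 = {2}; fixed.
Sat(EG r) = {2}

{2}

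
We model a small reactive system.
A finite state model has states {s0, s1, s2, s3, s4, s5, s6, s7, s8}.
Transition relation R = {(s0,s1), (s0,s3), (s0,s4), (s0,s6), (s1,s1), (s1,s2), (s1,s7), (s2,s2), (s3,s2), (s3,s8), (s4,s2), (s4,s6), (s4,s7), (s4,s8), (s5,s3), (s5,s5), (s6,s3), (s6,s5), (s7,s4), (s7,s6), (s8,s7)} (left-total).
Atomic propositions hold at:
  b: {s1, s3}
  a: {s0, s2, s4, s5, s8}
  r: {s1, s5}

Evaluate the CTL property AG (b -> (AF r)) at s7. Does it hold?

No

AF r: least fixpoint, start Z0 = {s1, s5}, add states with every successor in Z. Already a fixed point.
Sat(AF r) = {s1, s5}
Sat(b -> (AF r)) = {s0, s1, s2, s4, s5, s6, s7, s8}
AG (b -> (AF r)): greatest fixpoint, start Z0 = {s0, s1, s2, s4, s5, s6, s7, s8}, keep only states in Sat with every successor in Z. Z1 = {s1, s2, s4, s7, s8}; Z2 = {s1, s2, s8}; Z3 = {s2}; fixed.
Sat(AG (b -> (AF r))) = {s2}
s7 ∉ Sat(AG (b -> (AF r))) = {s2}, so the formula does not hold at s7.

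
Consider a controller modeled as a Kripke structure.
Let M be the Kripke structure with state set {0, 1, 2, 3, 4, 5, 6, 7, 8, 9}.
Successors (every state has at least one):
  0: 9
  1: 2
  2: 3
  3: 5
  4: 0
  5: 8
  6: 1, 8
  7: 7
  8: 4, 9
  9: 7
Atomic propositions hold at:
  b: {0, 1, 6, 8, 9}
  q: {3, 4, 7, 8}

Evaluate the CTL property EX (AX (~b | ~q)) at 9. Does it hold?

Yes

Sat(~b) = {2, 3, 4, 5, 7}
Sat(~q) = {0, 1, 2, 5, 6, 9}
Sat(~b | ~q) = {0, 1, 2, 3, 4, 5, 6, 7, 9}
Sat(AX (~b | ~q)) = {s : every successor in {0, 1, 2, 3, 4, 5, 6, 7, 9}} = {0, 1, 2, 3, 4, 7, 8, 9}
Sat(EX (AX (~b | ~q))) = {s : some successor in {0, 1, 2, 3, 4, 7, 8, 9}} = {0, 1, 2, 4, 5, 6, 7, 8, 9}
9 ∈ Sat(EX (AX (~b | ~q))) = {0, 1, 2, 4, 5, 6, 7, 8, 9}, so the formula holds at 9.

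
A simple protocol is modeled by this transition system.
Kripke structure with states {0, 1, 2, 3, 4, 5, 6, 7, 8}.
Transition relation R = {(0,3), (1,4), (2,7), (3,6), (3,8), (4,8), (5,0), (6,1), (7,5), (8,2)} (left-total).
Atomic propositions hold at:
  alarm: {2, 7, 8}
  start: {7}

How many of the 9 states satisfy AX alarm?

3

Sat(AX alarm) = {s : every successor in {2, 7, 8}} = {2, 4, 8}
|Sat(AX alarm)| = |{2, 4, 8}| = 3.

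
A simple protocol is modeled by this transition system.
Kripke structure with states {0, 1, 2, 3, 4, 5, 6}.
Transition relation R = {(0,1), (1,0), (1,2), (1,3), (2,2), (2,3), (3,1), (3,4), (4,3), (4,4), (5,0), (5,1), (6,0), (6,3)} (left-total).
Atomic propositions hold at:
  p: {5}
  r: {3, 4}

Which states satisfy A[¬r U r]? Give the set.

{3, 4}

Sat(¬r) = {0, 1, 2, 5, 6}
A[¬r U r]: least fixpoint, start Z0 = Sat(r) = {3, 4}, add states in Sat(¬r) with every successor in Z. Already a fixed point.
Sat(A[¬r U r]) = {3, 4}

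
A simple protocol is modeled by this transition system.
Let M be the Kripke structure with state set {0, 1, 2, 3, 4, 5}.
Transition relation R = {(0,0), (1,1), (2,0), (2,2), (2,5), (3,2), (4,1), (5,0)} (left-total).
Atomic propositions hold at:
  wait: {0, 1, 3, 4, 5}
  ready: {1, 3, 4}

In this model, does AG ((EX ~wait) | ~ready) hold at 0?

Sat(~wait) = {2}
Sat(EX ~wait) = {s : some successor in {2}} = {2, 3}
Sat(~ready) = {0, 2, 5}
Sat((EX ~wait) | ~ready) = {0, 2, 3, 5}
AG ((EX ~wait) | ~ready): greatest fixpoint, start Z0 = {0, 2, 3, 5}, keep only states in Sat with every successor in Z. Already a fixed point.
Sat(AG ((EX ~wait) | ~ready)) = {0, 2, 3, 5}
0 ∈ Sat(AG ((EX ~wait) | ~ready)) = {0, 2, 3, 5}, so the formula holds at 0.

Yes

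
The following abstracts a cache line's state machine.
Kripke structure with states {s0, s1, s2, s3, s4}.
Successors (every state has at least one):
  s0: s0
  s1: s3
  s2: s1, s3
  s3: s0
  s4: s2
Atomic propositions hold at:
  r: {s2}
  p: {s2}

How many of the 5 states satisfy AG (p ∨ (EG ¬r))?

4

Sat(¬r) = {s0, s1, s3, s4}
EG ¬r: greatest fixpoint, start Z0 = {s0, s1, s3, s4}, keep only states in Sat with some successor in Z. Z1 = {s0, s1, s3}; fixed.
Sat(EG ¬r) = {s0, s1, s3}
Sat(p ∨ (EG ¬r)) = {s0, s1, s2, s3}
AG (p ∨ (EG ¬r)): greatest fixpoint, start Z0 = {s0, s1, s2, s3}, keep only states in Sat with every successor in Z. Already a fixed point.
Sat(AG (p ∨ (EG ¬r))) = {s0, s1, s2, s3}
|Sat(AG (p ∨ (EG ¬r)))| = |{s0, s1, s2, s3}| = 4.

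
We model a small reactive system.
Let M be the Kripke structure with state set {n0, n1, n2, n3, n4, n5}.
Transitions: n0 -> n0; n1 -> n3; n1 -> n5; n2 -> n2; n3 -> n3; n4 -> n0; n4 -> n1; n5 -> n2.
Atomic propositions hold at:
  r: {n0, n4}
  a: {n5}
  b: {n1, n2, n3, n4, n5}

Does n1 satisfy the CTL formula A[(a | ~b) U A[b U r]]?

No

Sat(~b) = {n0}
Sat(a | ~b) = {n0, n5}
A[b U r]: least fixpoint, start Z0 = Sat(r) = {n0, n4}, add states in Sat(b) with every successor in Z. Already a fixed point.
Sat(A[b U r]) = {n0, n4}
A[(a | ~b) U A[b U r]]: least fixpoint, start Z0 = Sat(A[b U r]) = {n0, n4}, add states in Sat(a | ~b) with every successor in Z. Already a fixed point.
Sat(A[(a | ~b) U A[b U r]]) = {n0, n4}
n1 ∉ Sat(A[(a | ~b) U A[b U r]]) = {n0, n4}, so the formula does not hold at n1.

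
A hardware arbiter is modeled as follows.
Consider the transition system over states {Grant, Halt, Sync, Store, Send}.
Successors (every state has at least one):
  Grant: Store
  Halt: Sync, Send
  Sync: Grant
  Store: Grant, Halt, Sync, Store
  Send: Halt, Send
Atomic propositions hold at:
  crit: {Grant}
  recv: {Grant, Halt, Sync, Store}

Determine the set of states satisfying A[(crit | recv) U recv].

Sat(crit | recv) = {Grant, Halt, Sync, Store}
A[(crit | recv) U recv]: least fixpoint, start Z0 = Sat(recv) = {Grant, Halt, Sync, Store}, add states in Sat(crit | recv) with every successor in Z. Already a fixed point.
Sat(A[(crit | recv) U recv]) = {Grant, Halt, Sync, Store}

{Grant, Halt, Sync, Store}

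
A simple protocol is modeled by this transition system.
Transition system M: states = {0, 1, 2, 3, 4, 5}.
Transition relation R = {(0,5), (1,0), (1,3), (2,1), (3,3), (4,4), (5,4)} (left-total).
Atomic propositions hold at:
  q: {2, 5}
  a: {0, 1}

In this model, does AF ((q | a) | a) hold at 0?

Sat(q | a) = {0, 1, 2, 5}
Sat((q | a) | a) = {0, 1, 2, 5}
AF ((q | a) | a): least fixpoint, start Z0 = {0, 1, 2, 5}, add states with every successor in Z. Already a fixed point.
Sat(AF ((q | a) | a)) = {0, 1, 2, 5}
0 ∈ Sat(AF ((q | a) | a)) = {0, 1, 2, 5}, so the formula holds at 0.

Yes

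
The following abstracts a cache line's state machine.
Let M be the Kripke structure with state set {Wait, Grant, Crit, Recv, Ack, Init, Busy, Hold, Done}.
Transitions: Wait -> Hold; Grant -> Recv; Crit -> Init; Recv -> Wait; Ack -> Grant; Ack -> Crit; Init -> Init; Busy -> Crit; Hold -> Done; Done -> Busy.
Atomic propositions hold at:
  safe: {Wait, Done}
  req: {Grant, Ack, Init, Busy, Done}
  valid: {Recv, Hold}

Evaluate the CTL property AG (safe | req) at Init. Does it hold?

Sat(safe | req) = {Wait, Grant, Ack, Init, Busy, Done}
AG (safe | req): greatest fixpoint, start Z0 = {Wait, Grant, Ack, Init, Busy, Done}, keep only states in Sat with every successor in Z. Z1 = {Init, Done}; Z2 = {Init}; fixed.
Sat(AG (safe | req)) = {Init}
Init ∈ Sat(AG (safe | req)) = {Init}, so the formula holds at Init.

Yes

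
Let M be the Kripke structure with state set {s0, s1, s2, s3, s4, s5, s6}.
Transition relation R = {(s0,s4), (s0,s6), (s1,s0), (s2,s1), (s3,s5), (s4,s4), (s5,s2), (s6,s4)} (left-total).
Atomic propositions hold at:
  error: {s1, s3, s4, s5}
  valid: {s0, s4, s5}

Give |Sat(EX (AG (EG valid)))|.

3

EG valid: greatest fixpoint, start Z0 = {s0, s4, s5}, keep only states in Sat with some successor in Z. Z1 = {s0, s4}; fixed.
Sat(EG valid) = {s0, s4}
AG (EG valid): greatest fixpoint, start Z0 = {s0, s4}, keep only states in Sat with every successor in Z. Z1 = {s4}; fixed.
Sat(AG (EG valid)) = {s4}
Sat(EX (AG (EG valid))) = {s : some successor in {s4}} = {s0, s4, s6}
|Sat(EX (AG (EG valid)))| = |{s0, s4, s6}| = 3.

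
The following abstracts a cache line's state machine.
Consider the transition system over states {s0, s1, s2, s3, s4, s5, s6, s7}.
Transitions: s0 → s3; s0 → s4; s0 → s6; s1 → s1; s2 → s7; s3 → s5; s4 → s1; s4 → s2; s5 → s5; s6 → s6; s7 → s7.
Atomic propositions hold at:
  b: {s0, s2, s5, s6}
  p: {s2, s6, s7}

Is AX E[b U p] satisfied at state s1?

E[b U p]: least fixpoint, start Z0 = Sat(p) = {s2, s6, s7}, add states in Sat(b) with some successor in Z. Z1 = {s0, s2, s6, s7}; fixed.
Sat(E[b U p]) = {s0, s2, s6, s7}
Sat(AX E[b U p]) = {s : every successor in {s0, s2, s6, s7}} = {s2, s6, s7}
s1 ∉ Sat(AX E[b U p]) = {s2, s6, s7}, so the formula does not hold at s1.

No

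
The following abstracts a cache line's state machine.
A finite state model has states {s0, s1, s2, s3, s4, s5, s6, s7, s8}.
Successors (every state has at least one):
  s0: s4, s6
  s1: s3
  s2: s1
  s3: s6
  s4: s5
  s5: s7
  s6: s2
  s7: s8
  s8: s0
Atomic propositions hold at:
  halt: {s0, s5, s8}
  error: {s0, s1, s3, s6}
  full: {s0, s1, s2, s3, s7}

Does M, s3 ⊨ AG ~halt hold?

Sat(~halt) = {s1, s2, s3, s4, s6, s7}
AG ~halt: greatest fixpoint, start Z0 = {s1, s2, s3, s4, s6, s7}, keep only states in Sat with every successor in Z. Z1 = {s1, s2, s3, s6}; fixed.
Sat(AG ~halt) = {s1, s2, s3, s6}
s3 ∈ Sat(AG ~halt) = {s1, s2, s3, s6}, so the formula holds at s3.

Yes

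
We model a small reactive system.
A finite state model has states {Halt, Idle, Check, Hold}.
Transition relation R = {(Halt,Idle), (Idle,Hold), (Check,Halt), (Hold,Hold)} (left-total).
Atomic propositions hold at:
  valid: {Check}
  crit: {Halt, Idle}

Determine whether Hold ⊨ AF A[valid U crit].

A[valid U crit]: least fixpoint, start Z0 = Sat(crit) = {Halt, Idle}, add states in Sat(valid) with every successor in Z. Z1 = {Halt, Idle, Check}; fixed.
Sat(A[valid U crit]) = {Halt, Idle, Check}
AF A[valid U crit]: least fixpoint, start Z0 = {Halt, Idle, Check}, add states with every successor in Z. Already a fixed point.
Sat(AF A[valid U crit]) = {Halt, Idle, Check}
Hold ∉ Sat(AF A[valid U crit]) = {Halt, Idle, Check}, so the formula does not hold at Hold.

No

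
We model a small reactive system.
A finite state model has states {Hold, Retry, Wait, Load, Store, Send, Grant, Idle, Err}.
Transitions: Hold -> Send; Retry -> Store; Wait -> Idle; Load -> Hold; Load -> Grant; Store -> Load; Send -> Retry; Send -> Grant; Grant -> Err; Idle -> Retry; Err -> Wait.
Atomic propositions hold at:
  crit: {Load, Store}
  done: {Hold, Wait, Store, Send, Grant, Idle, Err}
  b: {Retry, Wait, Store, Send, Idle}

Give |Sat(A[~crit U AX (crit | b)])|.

8

Sat(~crit) = {Hold, Retry, Wait, Send, Grant, Idle, Err}
Sat(crit | b) = {Retry, Wait, Load, Store, Send, Idle}
Sat(AX (crit | b)) = {s : every successor in {Retry, Wait, Load, Store, Send, Idle}} = {Hold, Retry, Wait, Store, Idle, Err}
A[~crit U AX (crit | b)]: least fixpoint, start Z0 = Sat(AX (crit | b)) = {Hold, Retry, Wait, Store, Idle, Err}, add states in Sat(~crit) with every successor in Z. Z1 = {Hold, Retry, Wait, Store, Grant, Idle, Err}; Z2 = {Hold, Retry, Wait, Store, Send, Grant, Idle, Err}; fixed.
Sat(A[~crit U AX (crit | b)]) = {Hold, Retry, Wait, Store, Send, Grant, Idle, Err}
|Sat(A[~crit U AX (crit | b)])| = |{Hold, Retry, Wait, Store, Send, Grant, Idle, Err}| = 8.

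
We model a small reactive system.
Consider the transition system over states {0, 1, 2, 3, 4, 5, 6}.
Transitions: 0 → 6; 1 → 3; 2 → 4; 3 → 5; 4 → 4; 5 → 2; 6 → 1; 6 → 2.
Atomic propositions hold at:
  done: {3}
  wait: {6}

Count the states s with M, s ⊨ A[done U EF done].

EF done: least fixpoint, start Z0 = {3}, add states with some successor in Z. Z1 = {1, 3}; Z2 = {1, 3, 6}; Z3 = {0, 1, 3, 6}; fixed.
Sat(EF done) = {0, 1, 3, 6}
A[done U EF done]: least fixpoint, start Z0 = Sat(EF done) = {0, 1, 3, 6}, add states in Sat(done) with every successor in Z. Already a fixed point.
Sat(A[done U EF done]) = {0, 1, 3, 6}
|Sat(A[done U EF done])| = |{0, 1, 3, 6}| = 4.

4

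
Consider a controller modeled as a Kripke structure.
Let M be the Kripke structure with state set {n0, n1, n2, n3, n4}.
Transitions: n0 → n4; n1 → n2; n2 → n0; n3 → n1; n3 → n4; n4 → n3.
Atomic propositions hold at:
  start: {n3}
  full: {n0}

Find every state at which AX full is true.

{n2}

Sat(AX full) = {s : every successor in {n0}} = {n2}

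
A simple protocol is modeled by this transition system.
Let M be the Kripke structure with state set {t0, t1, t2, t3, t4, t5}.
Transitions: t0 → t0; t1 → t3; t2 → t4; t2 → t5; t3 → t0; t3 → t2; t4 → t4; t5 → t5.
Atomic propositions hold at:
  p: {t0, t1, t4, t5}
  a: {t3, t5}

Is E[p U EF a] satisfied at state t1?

Yes

EF a: least fixpoint, start Z0 = {t3, t5}, add states with some successor in Z. Z1 = {t1, t2, t3, t5}; fixed.
Sat(EF a) = {t1, t2, t3, t5}
E[p U EF a]: least fixpoint, start Z0 = Sat(EF a) = {t1, t2, t3, t5}, add states in Sat(p) with some successor in Z. Already a fixed point.
Sat(E[p U EF a]) = {t1, t2, t3, t5}
t1 ∈ Sat(E[p U EF a]) = {t1, t2, t3, t5}, so the formula holds at t1.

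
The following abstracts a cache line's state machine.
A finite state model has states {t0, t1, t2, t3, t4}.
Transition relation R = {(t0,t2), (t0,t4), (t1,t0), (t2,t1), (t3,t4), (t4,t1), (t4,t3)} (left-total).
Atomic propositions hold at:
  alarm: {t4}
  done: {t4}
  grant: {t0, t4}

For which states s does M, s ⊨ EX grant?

{t0, t1, t3}

Sat(EX grant) = {s : some successor in {t0, t4}} = {t0, t1, t3}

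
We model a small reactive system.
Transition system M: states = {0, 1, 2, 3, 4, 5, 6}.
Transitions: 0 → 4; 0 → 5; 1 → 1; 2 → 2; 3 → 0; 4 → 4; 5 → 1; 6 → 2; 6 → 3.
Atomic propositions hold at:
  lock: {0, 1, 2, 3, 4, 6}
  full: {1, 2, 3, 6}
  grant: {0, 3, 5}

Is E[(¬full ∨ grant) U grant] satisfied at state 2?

Sat(¬full) = {0, 4, 5}
Sat(¬full ∨ grant) = {0, 3, 4, 5}
E[(¬full ∨ grant) U grant]: least fixpoint, start Z0 = Sat(grant) = {0, 3, 5}, add states in Sat(¬full ∨ grant) with some successor in Z. Already a fixed point.
Sat(E[(¬full ∨ grant) U grant]) = {0, 3, 5}
2 ∉ Sat(E[(¬full ∨ grant) U grant]) = {0, 3, 5}, so the formula does not hold at 2.

No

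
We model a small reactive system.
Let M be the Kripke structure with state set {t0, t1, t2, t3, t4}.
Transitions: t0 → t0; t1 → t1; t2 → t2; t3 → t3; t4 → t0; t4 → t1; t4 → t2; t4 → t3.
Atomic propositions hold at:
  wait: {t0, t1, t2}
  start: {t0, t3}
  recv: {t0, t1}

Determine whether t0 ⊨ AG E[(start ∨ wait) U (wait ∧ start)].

Sat(start ∨ wait) = {t0, t1, t2, t3}
Sat(wait ∧ start) = {t0}
E[(start ∨ wait) U (wait ∧ start)]: least fixpoint, start Z0 = Sat((wait ∧ start)) = {t0}, add states in Sat(start ∨ wait) with some successor in Z. Already a fixed point.
Sat(E[(start ∨ wait) U (wait ∧ start)]) = {t0}
AG E[(start ∨ wait) U (wait ∧ start)]: greatest fixpoint, start Z0 = {t0}, keep only states in Sat with every successor in Z. Already a fixed point.
Sat(AG E[(start ∨ wait) U (wait ∧ start)]) = {t0}
t0 ∈ Sat(AG E[(start ∨ wait) U (wait ∧ start)]) = {t0}, so the formula holds at t0.

Yes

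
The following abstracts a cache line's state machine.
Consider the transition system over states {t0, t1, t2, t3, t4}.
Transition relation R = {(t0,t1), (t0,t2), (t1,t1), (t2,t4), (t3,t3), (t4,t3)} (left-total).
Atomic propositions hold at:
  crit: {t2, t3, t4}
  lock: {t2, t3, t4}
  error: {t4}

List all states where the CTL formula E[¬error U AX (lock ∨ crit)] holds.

Sat(¬error) = {t0, t1, t2, t3}
Sat(lock ∨ crit) = {t2, t3, t4}
Sat(AX (lock ∨ crit)) = {s : every successor in {t2, t3, t4}} = {t2, t3, t4}
E[¬error U AX (lock ∨ crit)]: least fixpoint, start Z0 = Sat(AX (lock ∨ crit)) = {t2, t3, t4}, add states in Sat(¬error) with some successor in Z. Z1 = {t0, t2, t3, t4}; fixed.
Sat(E[¬error U AX (lock ∨ crit)]) = {t0, t2, t3, t4}

{t0, t2, t3, t4}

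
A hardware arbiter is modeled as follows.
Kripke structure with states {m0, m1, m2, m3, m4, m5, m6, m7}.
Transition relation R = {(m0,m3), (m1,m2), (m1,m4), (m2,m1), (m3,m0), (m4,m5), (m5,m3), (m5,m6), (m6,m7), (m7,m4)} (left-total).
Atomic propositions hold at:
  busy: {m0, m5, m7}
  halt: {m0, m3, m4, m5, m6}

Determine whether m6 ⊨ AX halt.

No

Sat(AX halt) = {s : every successor in {m0, m3, m4, m5, m6}} = {m0, m3, m4, m5, m7}
m6 ∉ Sat(AX halt) = {m0, m3, m4, m5, m7}, so the formula does not hold at m6.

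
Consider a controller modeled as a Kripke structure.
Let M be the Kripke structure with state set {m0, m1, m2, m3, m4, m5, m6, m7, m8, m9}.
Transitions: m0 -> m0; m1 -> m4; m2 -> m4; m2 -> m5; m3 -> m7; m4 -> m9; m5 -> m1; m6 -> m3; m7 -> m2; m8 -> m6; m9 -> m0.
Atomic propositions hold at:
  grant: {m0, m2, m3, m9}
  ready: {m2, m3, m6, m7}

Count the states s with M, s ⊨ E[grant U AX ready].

4

Sat(AX ready) = {s : every successor in {m2, m3, m6, m7}} = {m3, m6, m7, m8}
E[grant U AX ready]: least fixpoint, start Z0 = Sat(AX ready) = {m3, m6, m7, m8}, add states in Sat(grant) with some successor in Z. Already a fixed point.
Sat(E[grant U AX ready]) = {m3, m6, m7, m8}
|Sat(E[grant U AX ready])| = |{m3, m6, m7, m8}| = 4.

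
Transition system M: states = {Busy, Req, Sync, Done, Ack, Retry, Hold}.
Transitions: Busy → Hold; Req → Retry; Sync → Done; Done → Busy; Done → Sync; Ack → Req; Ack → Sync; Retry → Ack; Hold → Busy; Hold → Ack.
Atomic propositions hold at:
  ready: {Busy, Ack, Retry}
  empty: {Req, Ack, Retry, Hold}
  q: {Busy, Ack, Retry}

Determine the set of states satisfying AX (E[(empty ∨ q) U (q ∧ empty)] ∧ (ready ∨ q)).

{Req, Retry, Hold}

Sat(empty ∨ q) = {Busy, Req, Ack, Retry, Hold}
Sat(q ∧ empty) = {Ack, Retry}
E[(empty ∨ q) U (q ∧ empty)]: least fixpoint, start Z0 = Sat((q ∧ empty)) = {Ack, Retry}, add states in Sat(empty ∨ q) with some successor in Z. Z1 = {Req, Ack, Retry, Hold}; Z2 = {Busy, Req, Ack, Retry, Hold}; fixed.
Sat(E[(empty ∨ q) U (q ∧ empty)]) = {Busy, Req, Ack, Retry, Hold}
Sat(ready ∨ q) = {Busy, Ack, Retry}
Sat(E[(empty ∨ q) U (q ∧ empty)] ∧ (ready ∨ q)) = {Busy, Ack, Retry}
Sat(AX (E[(empty ∨ q) U (q ∧ empty)] ∧ (ready ∨ q))) = {s : every successor in {Busy, Ack, Retry}} = {Req, Retry, Hold}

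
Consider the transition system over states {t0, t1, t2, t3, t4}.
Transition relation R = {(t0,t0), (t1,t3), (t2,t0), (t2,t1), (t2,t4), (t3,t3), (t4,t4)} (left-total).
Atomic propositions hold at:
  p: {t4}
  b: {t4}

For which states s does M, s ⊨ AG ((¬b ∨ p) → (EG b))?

{t4}

Sat(¬b) = {t0, t1, t2, t3}
Sat(¬b ∨ p) = {t0, t1, t2, t3, t4}
EG b: greatest fixpoint, start Z0 = {t4}, keep only states in Sat with some successor in Z. Already a fixed point.
Sat(EG b) = {t4}
Sat((¬b ∨ p) → (EG b)) = {t4}
AG ((¬b ∨ p) → (EG b)): greatest fixpoint, start Z0 = {t4}, keep only states in Sat with every successor in Z. Already a fixed point.
Sat(AG ((¬b ∨ p) → (EG b))) = {t4}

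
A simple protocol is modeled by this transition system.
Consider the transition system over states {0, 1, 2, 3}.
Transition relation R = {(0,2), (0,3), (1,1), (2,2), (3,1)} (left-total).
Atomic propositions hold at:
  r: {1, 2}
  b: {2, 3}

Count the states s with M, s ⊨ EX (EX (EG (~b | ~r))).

Sat(~b) = {0, 1}
Sat(~r) = {0, 3}
Sat(~b | ~r) = {0, 1, 3}
EG (~b | ~r): greatest fixpoint, start Z0 = {0, 1, 3}, keep only states in Sat with some successor in Z. Already a fixed point.
Sat(EG (~b | ~r)) = {0, 1, 3}
Sat(EX (EG (~b | ~r))) = {s : some successor in {0, 1, 3}} = {0, 1, 3}
Sat(EX (EX (EG (~b | ~r)))) = {s : some successor in {0, 1, 3}} = {0, 1, 3}
|Sat(EX (EX (EG (~b | ~r))))| = |{0, 1, 3}| = 3.

3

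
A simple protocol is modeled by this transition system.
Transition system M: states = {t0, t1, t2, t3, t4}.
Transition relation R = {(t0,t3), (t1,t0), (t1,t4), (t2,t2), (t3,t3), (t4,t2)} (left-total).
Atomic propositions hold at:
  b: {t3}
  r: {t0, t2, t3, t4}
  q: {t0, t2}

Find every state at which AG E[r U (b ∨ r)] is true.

Sat(b ∨ r) = {t0, t2, t3, t4}
E[r U (b ∨ r)]: least fixpoint, start Z0 = Sat((b ∨ r)) = {t0, t2, t3, t4}, add states in Sat(r) with some successor in Z. Already a fixed point.
Sat(E[r U (b ∨ r)]) = {t0, t2, t3, t4}
AG E[r U (b ∨ r)]: greatest fixpoint, start Z0 = {t0, t2, t3, t4}, keep only states in Sat with every successor in Z. Already a fixed point.
Sat(AG E[r U (b ∨ r)]) = {t0, t2, t3, t4}

{t0, t2, t3, t4}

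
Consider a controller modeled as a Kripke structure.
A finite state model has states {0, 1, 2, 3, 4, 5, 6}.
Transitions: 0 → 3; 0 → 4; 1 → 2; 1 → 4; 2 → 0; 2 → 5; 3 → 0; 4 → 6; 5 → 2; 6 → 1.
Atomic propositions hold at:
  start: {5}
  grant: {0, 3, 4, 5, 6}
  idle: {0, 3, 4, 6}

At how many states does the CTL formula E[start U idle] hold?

E[start U idle]: least fixpoint, start Z0 = Sat(idle) = {0, 3, 4, 6}, add states in Sat(start) with some successor in Z. Already a fixed point.
Sat(E[start U idle]) = {0, 3, 4, 6}
|Sat(E[start U idle])| = |{0, 3, 4, 6}| = 4.

4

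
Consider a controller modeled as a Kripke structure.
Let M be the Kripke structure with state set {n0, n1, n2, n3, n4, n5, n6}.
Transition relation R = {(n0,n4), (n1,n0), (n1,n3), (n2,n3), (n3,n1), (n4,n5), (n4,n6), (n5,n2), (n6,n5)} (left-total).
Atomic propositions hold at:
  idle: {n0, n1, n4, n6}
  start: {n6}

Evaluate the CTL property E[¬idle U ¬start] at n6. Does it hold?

Sat(¬idle) = {n2, n3, n5}
Sat(¬start) = {n0, n1, n2, n3, n4, n5}
E[¬idle U ¬start]: least fixpoint, start Z0 = Sat(¬start) = {n0, n1, n2, n3, n4, n5}, add states in Sat(¬idle) with some successor in Z. Already a fixed point.
Sat(E[¬idle U ¬start]) = {n0, n1, n2, n3, n4, n5}
n6 ∉ Sat(E[¬idle U ¬start]) = {n0, n1, n2, n3, n4, n5}, so the formula does not hold at n6.

No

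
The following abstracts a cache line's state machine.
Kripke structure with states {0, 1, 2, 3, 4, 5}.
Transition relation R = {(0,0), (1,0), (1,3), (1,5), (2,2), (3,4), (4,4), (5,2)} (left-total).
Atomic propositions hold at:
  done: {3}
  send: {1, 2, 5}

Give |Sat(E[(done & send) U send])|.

Sat(done & send) = ∅
E[(done & send) U send]: least fixpoint, start Z0 = Sat(send) = {1, 2, 5}, add states in Sat(done & send) with some successor in Z. Already a fixed point.
Sat(E[(done & send) U send]) = {1, 2, 5}
|Sat(E[(done & send) U send])| = |{1, 2, 5}| = 3.

3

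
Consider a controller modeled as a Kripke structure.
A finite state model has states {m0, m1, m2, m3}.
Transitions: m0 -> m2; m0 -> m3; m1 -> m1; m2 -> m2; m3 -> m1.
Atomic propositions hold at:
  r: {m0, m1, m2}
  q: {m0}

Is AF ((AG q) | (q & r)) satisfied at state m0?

Yes

AG q: greatest fixpoint, start Z0 = {m0}, keep only states in Sat with every successor in Z. Z1 = ∅; fixed.
Sat(AG q) = ∅
Sat(q & r) = {m0}
Sat((AG q) | (q & r)) = {m0}
AF ((AG q) | (q & r)): least fixpoint, start Z0 = {m0}, add states with every successor in Z. Already a fixed point.
Sat(AF ((AG q) | (q & r))) = {m0}
m0 ∈ Sat(AF ((AG q) | (q & r))) = {m0}, so the formula holds at m0.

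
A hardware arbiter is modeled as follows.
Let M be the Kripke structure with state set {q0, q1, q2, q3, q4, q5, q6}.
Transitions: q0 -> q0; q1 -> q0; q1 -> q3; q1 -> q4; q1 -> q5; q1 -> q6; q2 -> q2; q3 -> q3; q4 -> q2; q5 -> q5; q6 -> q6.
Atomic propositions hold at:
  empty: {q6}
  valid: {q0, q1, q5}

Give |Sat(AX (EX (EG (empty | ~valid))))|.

4

Sat(~valid) = {q2, q3, q4, q6}
Sat(empty | ~valid) = {q2, q3, q4, q6}
EG (empty | ~valid): greatest fixpoint, start Z0 = {q2, q3, q4, q6}, keep only states in Sat with some successor in Z. Already a fixed point.
Sat(EG (empty | ~valid)) = {q2, q3, q4, q6}
Sat(EX (EG (empty | ~valid))) = {s : some successor in {q2, q3, q4, q6}} = {q1, q2, q3, q4, q6}
Sat(AX (EX (EG (empty | ~valid)))) = {s : every successor in {q1, q2, q3, q4, q6}} = {q2, q3, q4, q6}
|Sat(AX (EX (EG (empty | ~valid))))| = |{q2, q3, q4, q6}| = 4.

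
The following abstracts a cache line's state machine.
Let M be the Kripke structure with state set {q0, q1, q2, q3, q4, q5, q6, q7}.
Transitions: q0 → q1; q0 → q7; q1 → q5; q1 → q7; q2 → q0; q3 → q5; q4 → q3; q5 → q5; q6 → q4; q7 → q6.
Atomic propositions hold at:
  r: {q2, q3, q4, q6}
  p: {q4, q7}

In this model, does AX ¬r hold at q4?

Sat(¬r) = {q0, q1, q5, q7}
Sat(AX ¬r) = {s : every successor in {q0, q1, q5, q7}} = {q0, q1, q2, q3, q5}
q4 ∉ Sat(AX ¬r) = {q0, q1, q2, q3, q5}, so the formula does not hold at q4.

No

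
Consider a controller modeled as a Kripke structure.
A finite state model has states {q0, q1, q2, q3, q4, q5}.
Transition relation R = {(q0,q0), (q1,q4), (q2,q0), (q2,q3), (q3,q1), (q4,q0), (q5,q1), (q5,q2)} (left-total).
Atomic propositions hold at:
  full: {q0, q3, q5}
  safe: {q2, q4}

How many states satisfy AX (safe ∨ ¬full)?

3

Sat(¬full) = {q1, q2, q4}
Sat(safe ∨ ¬full) = {q1, q2, q4}
Sat(AX (safe ∨ ¬full)) = {s : every successor in {q1, q2, q4}} = {q1, q3, q5}
|Sat(AX (safe ∨ ¬full))| = |{q1, q3, q5}| = 3.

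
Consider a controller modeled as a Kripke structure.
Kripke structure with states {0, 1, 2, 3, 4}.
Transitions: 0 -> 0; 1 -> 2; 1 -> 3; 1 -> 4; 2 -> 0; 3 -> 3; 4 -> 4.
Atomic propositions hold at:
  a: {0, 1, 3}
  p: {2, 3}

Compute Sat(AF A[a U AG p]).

AG p: greatest fixpoint, start Z0 = {2, 3}, keep only states in Sat with every successor in Z. Z1 = {3}; fixed.
Sat(AG p) = {3}
A[a U AG p]: least fixpoint, start Z0 = Sat(AG p) = {3}, add states in Sat(a) with every successor in Z. Already a fixed point.
Sat(A[a U AG p]) = {3}
AF A[a U AG p]: least fixpoint, start Z0 = {3}, add states with every successor in Z. Already a fixed point.
Sat(AF A[a U AG p]) = {3}

{3}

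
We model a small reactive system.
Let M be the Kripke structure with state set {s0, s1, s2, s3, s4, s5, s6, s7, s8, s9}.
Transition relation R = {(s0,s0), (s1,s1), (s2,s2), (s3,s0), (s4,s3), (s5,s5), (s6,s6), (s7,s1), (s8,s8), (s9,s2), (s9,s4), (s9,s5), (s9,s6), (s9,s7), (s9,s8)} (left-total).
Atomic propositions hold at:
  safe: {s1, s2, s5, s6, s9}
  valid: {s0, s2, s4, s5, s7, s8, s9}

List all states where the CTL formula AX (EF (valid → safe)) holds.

Sat(valid → safe) = {s1, s2, s3, s5, s6, s9}
EF (valid → safe): least fixpoint, start Z0 = {s1, s2, s3, s5, s6, s9}, add states with some successor in Z. Z1 = {s1, s2, s3, s4, s5, s6, s7, s9}; fixed.
Sat(EF (valid → safe)) = {s1, s2, s3, s4, s5, s6, s7, s9}
Sat(AX (EF (valid → safe))) = {s : every successor in {s1, s2, s3, s4, s5, s6, s7, s9}} = {s1, s2, s4, s5, s6, s7}

{s1, s2, s4, s5, s6, s7}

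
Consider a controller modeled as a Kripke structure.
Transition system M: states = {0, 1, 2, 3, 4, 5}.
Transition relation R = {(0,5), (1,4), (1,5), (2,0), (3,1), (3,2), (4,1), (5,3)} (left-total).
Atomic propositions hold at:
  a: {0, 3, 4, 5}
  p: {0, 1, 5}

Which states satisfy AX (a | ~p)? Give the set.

{0, 1, 2, 5}

Sat(~p) = {2, 3, 4}
Sat(a | ~p) = {0, 2, 3, 4, 5}
Sat(AX (a | ~p)) = {s : every successor in {0, 2, 3, 4, 5}} = {0, 1, 2, 5}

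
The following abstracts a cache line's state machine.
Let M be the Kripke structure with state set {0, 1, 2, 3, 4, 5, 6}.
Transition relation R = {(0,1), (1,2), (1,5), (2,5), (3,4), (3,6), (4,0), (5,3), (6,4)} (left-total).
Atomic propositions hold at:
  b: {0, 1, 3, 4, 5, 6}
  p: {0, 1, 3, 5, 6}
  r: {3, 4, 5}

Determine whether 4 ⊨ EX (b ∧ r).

No

Sat(b ∧ r) = {3, 4, 5}
Sat(EX (b ∧ r)) = {s : some successor in {3, 4, 5}} = {1, 2, 3, 5, 6}
4 ∉ Sat(EX (b ∧ r)) = {1, 2, 3, 5, 6}, so the formula does not hold at 4.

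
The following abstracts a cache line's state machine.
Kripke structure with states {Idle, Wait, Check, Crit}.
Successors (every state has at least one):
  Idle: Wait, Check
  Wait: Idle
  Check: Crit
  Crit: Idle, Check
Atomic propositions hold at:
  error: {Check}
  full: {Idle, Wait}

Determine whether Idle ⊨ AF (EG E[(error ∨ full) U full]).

Yes

Sat(error ∨ full) = {Idle, Wait, Check}
E[(error ∨ full) U full]: least fixpoint, start Z0 = Sat(full) = {Idle, Wait}, add states in Sat(error ∨ full) with some successor in Z. Already a fixed point.
Sat(E[(error ∨ full) U full]) = {Idle, Wait}
EG E[(error ∨ full) U full]: greatest fixpoint, start Z0 = {Idle, Wait}, keep only states in Sat with some successor in Z. Already a fixed point.
Sat(EG E[(error ∨ full) U full]) = {Idle, Wait}
AF (EG E[(error ∨ full) U full]): least fixpoint, start Z0 = {Idle, Wait}, add states with every successor in Z. Already a fixed point.
Sat(AF (EG E[(error ∨ full) U full])) = {Idle, Wait}
Idle ∈ Sat(AF (EG E[(error ∨ full) U full])) = {Idle, Wait}, so the formula holds at Idle.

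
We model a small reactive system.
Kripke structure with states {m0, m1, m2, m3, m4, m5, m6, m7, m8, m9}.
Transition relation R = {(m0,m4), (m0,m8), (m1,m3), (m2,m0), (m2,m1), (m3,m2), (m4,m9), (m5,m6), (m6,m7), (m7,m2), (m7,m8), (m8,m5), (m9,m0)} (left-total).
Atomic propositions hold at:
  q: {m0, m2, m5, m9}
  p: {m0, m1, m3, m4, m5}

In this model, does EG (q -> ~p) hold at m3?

Yes

Sat(~p) = {m2, m6, m7, m8, m9}
Sat(q -> ~p) = {m1, m2, m3, m4, m6, m7, m8, m9}
EG (q -> ~p): greatest fixpoint, start Z0 = {m1, m2, m3, m4, m6, m7, m8, m9}, keep only states in Sat with some successor in Z. Z1 = {m1, m2, m3, m4, m6, m7}; Z2 = {m1, m2, m3, m6, m7}; fixed.
Sat(EG (q -> ~p)) = {m1, m2, m3, m6, m7}
m3 ∈ Sat(EG (q -> ~p)) = {m1, m2, m3, m6, m7}, so the formula holds at m3.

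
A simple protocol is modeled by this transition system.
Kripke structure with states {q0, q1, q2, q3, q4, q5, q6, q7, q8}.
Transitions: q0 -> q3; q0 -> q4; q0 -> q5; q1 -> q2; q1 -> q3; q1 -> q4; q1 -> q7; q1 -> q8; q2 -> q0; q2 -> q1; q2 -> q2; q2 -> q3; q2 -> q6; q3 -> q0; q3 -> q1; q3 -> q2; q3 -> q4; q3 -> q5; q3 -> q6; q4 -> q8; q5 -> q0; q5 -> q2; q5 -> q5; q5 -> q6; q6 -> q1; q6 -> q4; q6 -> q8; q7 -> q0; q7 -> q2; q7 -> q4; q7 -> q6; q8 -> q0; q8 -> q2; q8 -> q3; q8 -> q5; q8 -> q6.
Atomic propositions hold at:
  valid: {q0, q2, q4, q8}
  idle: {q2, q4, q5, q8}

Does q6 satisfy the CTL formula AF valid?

AF valid: least fixpoint, start Z0 = {q0, q2, q4, q8}, add states with every successor in Z. Already a fixed point.
Sat(AF valid) = {q0, q2, q4, q8}
q6 ∉ Sat(AF valid) = {q0, q2, q4, q8}, so the formula does not hold at q6.

No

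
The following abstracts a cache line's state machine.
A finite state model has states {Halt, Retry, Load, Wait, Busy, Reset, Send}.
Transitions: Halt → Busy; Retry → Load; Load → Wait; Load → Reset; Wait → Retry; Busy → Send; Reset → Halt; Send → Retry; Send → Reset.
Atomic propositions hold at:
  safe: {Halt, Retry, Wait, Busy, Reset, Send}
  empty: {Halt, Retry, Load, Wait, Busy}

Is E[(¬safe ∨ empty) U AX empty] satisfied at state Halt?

Sat(¬safe) = {Load}
Sat(¬safe ∨ empty) = {Halt, Retry, Load, Wait, Busy}
Sat(AX empty) = {s : every successor in {Halt, Retry, Load, Wait, Busy}} = {Halt, Retry, Wait, Reset}
E[(¬safe ∨ empty) U AX empty]: least fixpoint, start Z0 = Sat(AX empty) = {Halt, Retry, Wait, Reset}, add states in Sat(¬safe ∨ empty) with some successor in Z. Z1 = {Halt, Retry, Load, Wait, Reset}; fixed.
Sat(E[(¬safe ∨ empty) U AX empty]) = {Halt, Retry, Load, Wait, Reset}
Halt ∈ Sat(E[(¬safe ∨ empty) U AX empty]) = {Halt, Retry, Load, Wait, Reset}, so the formula holds at Halt.

Yes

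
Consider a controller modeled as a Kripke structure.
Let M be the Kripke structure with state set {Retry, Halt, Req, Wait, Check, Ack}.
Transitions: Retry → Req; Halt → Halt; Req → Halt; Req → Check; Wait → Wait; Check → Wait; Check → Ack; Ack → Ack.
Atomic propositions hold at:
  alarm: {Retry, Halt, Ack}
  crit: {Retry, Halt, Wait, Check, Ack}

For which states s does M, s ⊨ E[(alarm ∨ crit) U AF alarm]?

Sat(alarm ∨ crit) = {Retry, Halt, Wait, Check, Ack}
AF alarm: least fixpoint, start Z0 = {Retry, Halt, Ack}, add states with every successor in Z. Already a fixed point.
Sat(AF alarm) = {Retry, Halt, Ack}
E[(alarm ∨ crit) U AF alarm]: least fixpoint, start Z0 = Sat(AF alarm) = {Retry, Halt, Ack}, add states in Sat(alarm ∨ crit) with some successor in Z. Z1 = {Retry, Halt, Check, Ack}; fixed.
Sat(E[(alarm ∨ crit) U AF alarm]) = {Retry, Halt, Check, Ack}

{Retry, Halt, Check, Ack}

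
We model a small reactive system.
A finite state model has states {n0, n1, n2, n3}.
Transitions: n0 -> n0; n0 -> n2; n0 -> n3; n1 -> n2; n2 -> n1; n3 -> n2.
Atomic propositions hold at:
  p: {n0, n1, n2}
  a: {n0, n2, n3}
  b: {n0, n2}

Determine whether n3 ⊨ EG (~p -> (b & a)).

Sat(~p) = {n3}
Sat(b & a) = {n0, n2}
Sat(~p -> (b & a)) = {n0, n1, n2}
EG (~p -> (b & a)): greatest fixpoint, start Z0 = {n0, n1, n2}, keep only states in Sat with some successor in Z. Already a fixed point.
Sat(EG (~p -> (b & a))) = {n0, n1, n2}
n3 ∉ Sat(EG (~p -> (b & a))) = {n0, n1, n2}, so the formula does not hold at n3.

No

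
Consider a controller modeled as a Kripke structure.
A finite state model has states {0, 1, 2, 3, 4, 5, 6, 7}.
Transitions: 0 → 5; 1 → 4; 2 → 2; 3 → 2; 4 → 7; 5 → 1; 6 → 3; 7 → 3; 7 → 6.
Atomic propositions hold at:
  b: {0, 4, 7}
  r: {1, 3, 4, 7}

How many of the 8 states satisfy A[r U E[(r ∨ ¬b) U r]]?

Sat(¬b) = {1, 2, 3, 5, 6}
Sat(r ∨ ¬b) = {1, 2, 3, 4, 5, 6, 7}
E[(r ∨ ¬b) U r]: least fixpoint, start Z0 = Sat(r) = {1, 3, 4, 7}, add states in Sat(r ∨ ¬b) with some successor in Z. Z1 = {1, 3, 4, 5, 6, 7}; fixed.
Sat(E[(r ∨ ¬b) U r]) = {1, 3, 4, 5, 6, 7}
A[r U E[(r ∨ ¬b) U r]]: least fixpoint, start Z0 = Sat(E[(r ∨ ¬b) U r]) = {1, 3, 4, 5, 6, 7}, add states in Sat(r) with every successor in Z. Already a fixed point.
Sat(A[r U E[(r ∨ ¬b) U r]]) = {1, 3, 4, 5, 6, 7}
|Sat(A[r U E[(r ∨ ¬b) U r]])| = |{1, 3, 4, 5, 6, 7}| = 6.

6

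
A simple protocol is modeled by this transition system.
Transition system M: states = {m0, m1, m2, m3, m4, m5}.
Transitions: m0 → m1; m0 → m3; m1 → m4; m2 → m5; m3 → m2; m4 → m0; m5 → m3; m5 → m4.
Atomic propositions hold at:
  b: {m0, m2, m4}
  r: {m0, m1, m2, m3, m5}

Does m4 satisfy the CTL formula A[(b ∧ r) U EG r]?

Sat(b ∧ r) = {m0, m2}
EG r: greatest fixpoint, start Z0 = {m0, m1, m2, m3, m5}, keep only states in Sat with some successor in Z. Z1 = {m0, m2, m3, m5}; fixed.
Sat(EG r) = {m0, m2, m3, m5}
A[(b ∧ r) U EG r]: least fixpoint, start Z0 = Sat(EG r) = {m0, m2, m3, m5}, add states in Sat(b ∧ r) with every successor in Z. Already a fixed point.
Sat(A[(b ∧ r) U EG r]) = {m0, m2, m3, m5}
m4 ∉ Sat(A[(b ∧ r) U EG r]) = {m0, m2, m3, m5}, so the formula does not hold at m4.

No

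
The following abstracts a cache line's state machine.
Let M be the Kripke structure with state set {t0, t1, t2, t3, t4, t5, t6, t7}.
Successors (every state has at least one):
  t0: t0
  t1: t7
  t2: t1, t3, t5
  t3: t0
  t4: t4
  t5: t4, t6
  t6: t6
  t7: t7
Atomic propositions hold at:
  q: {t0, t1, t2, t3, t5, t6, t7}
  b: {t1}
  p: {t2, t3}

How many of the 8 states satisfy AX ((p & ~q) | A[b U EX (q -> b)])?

Sat(~q) = {t4}
Sat(p & ~q) = ∅
Sat(q -> b) = {t1, t4}
Sat(EX (q -> b)) = {s : some successor in {t1, t4}} = {t2, t4, t5}
A[b U EX (q -> b)]: least fixpoint, start Z0 = Sat(EX (q -> b)) = {t2, t4, t5}, add states in Sat(b) with every successor in Z. Already a fixed point.
Sat(A[b U EX (q -> b)]) = {t2, t4, t5}
Sat((p & ~q) | A[b U EX (q -> b)]) = {t2, t4, t5}
Sat(AX ((p & ~q) | A[b U EX (q -> b)])) = {s : every successor in {t2, t4, t5}} = {t4}
|Sat(AX ((p & ~q) | A[b U EX (q -> b)]))| = |{t4}| = 1.

1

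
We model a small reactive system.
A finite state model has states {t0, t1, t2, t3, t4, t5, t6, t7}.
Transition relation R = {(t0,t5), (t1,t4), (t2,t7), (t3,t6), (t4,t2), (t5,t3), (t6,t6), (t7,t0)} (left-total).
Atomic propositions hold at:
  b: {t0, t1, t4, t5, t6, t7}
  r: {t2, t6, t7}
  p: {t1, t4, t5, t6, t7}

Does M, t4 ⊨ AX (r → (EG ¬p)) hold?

Sat(¬p) = {t0, t2, t3}
EG ¬p: greatest fixpoint, start Z0 = {t0, t2, t3}, keep only states in Sat with some successor in Z. Z1 = ∅; fixed.
Sat(EG ¬p) = ∅
Sat(r → (EG ¬p)) = {t0, t1, t3, t4, t5}
Sat(AX (r → (EG ¬p))) = {s : every successor in {t0, t1, t3, t4, t5}} = {t0, t1, t5, t7}
t4 ∉ Sat(AX (r → (EG ¬p))) = {t0, t1, t5, t7}, so the formula does not hold at t4.

No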